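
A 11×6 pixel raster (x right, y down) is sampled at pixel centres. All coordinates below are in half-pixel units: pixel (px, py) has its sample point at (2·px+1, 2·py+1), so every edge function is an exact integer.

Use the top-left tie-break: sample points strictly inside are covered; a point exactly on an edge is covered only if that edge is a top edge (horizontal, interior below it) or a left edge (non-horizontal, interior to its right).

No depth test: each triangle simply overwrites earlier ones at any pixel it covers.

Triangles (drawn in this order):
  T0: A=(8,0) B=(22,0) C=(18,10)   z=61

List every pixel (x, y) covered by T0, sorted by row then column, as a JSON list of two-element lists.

T0:
  2·area = 140
  edge (8, 0)→(22, 0): d=(14,0) top-left  bias=+0
  edge (22, 0)→(18, 10): d=(-4,10) right/bottom  bias=-1
  edge (18, 10)→(8, 0): d=(-10,-10) top-left  bias=+0
    (4,0)@(9, 1): e=[14,126,0] → #  [on edge]
    (5,0)@(11, 1): e=[14,106,20] → #
    (6,0)@(13, 1): e=[14,86,40] → #
    (7,0)@(15, 1): e=[14,66,60] → #
    (8,0)@(17, 1): e=[14,46,80] → #
    (9,0)@(19, 1): e=[14,26,100] → #
    (10,0)@(21, 1): e=[14,6,120] → #
    (4,1)@(9, 3): e=[42,118,-20] → ·
    (5,1)@(11, 3): e=[42,98,0] → #  [on edge]
    (10,1)@(21, 3): e=[42,-2,100] → ·
    (5,2)@(11, 5): e=[70,90,-20] → ·
    (6,2)@(13, 5): e=[70,70,0] → #  [on edge]
    (7,3)@(15, 7): e=[98,42,0] → #  [on edge]
    (8,4)@(17, 9): e=[126,14,0] → #  [on edge]
    (9,5)@(19, 11): e=[154,-14,0] → ·  [on edge]
  covered (20 px):
    · · · · # # # # # # #
    · · · · · # # # # # ·
    · · · · · · # # # # ·
    · · · · · · · # # # ·
    · · · · · · · · # · ·
    · · · · · · · · · · ·

Result: [[4,0],[5,0],[6,0],[7,0],[8,0],[9,0],[10,0],[5,1],[6,1],[7,1],[8,1],[9,1],[6,2],[7,2],[8,2],[9,2],[7,3],[8,3],[9,3],[8,4]]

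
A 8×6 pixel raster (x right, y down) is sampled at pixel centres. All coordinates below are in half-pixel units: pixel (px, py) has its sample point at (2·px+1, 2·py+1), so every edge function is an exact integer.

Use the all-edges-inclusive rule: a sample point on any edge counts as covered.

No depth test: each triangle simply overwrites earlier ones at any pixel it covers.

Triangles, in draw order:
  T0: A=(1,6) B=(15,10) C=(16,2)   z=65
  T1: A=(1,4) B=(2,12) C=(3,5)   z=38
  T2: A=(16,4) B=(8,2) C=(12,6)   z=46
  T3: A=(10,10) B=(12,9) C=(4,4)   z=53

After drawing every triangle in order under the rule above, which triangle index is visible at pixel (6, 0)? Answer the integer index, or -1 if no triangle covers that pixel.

T0:
  2·area = 116  (B↔C swapped to make it positive)
  edge (1, 6)→(16, 2): d=(15,-4) inclusive
  edge (16, 2)→(15, 10): d=(-1,8) inclusive
  edge (15, 10)→(1, 6): d=(-14,-4) inclusive
    (6,1)@(13, 3): e=[3,23,90] → █
    (7,1)@(15, 3): e=[11,7,98] → █
    (2,2)@(5, 5): e=[1,85,30] → █
    (3,2)@(7, 5): e=[9,69,38] → █
    (4,2)@(9, 5): e=[17,53,46] → █
    (5,2)@(11, 5): e=[25,37,54] → █
    (2,3)@(5, 7): e=[31,83,2] → █
    (2,4)@(5, 9): e=[61,81,-26] → ·
    (3,4)@(7, 9): e=[69,65,-18] → ·
    (4,4)@(9, 9): e=[77,49,-10] → ·
    (5,4)@(11, 9): e=[85,33,-2] → ·
    (6,4)@(13, 9): e=[93,17,6] → █
  covered (16 px):
    · · · · · · · ·
    · · · · · · █ █
    · · █ █ █ █ █ █
    · · █ █ █ █ █ █
    · · · · · · █ █
    · · · · · · · ·
T1:
  2·area = 15  (B↔C swapped to make it positive)
  edge (1, 4)→(3, 5): d=(2,1) inclusive
  edge (3, 5)→(2, 12): d=(-1,7) inclusive
  edge (2, 12)→(1, 4): d=(-1,-8) inclusive
    (1,2)@(3, 5): e=[0,0,15] → █  [on edge]
    (2,2)@(5, 5): e=[-2,-14,31] → ·
    (1,3)@(3, 7): e=[4,-2,13] → ·
    (3,3)@(7, 7): e=[0,-30,45] → ·  [on edge]
    (5,4)@(11, 9): e=[0,-60,75] → ·  [on edge]
    (7,5)@(15, 11): e=[0,-90,105] → ·  [on edge]
  covered (1 px):
    · · · · · · · ·
    · · · · · · · ·
    · █ · · · · · ·
    · · · · · · · ·
    · · · · · · · ·
    · · · · · · · ·
T2:
  2·area = 24  (B↔C swapped to make it positive)
  edge (16, 4)→(12, 6): d=(-4,2) inclusive
  edge (12, 6)→(8, 2): d=(-4,-4) inclusive
  edge (8, 2)→(16, 4): d=(8,2) inclusive
    (3,0)@(7, 1): e=[30,0,-6] → ·  [on edge]
    (4,1)@(9, 3): e=[18,0,6] → █  [on edge]
    (5,1)@(11, 3): e=[14,8,2] → █
    (6,1)@(13, 3): e=[10,16,-2] → ·
    (4,2)@(9, 5): e=[10,-8,22] → ·
    (5,2)@(11, 5): e=[6,0,18] → █  [on edge]
    (6,2)@(13, 5): e=[2,8,14] → █
    (7,2)@(15, 5): e=[-2,16,10] → ·
    (5,3)@(11, 7): e=[-2,-8,34] → ·
    (6,3)@(13, 7): e=[-6,0,30] → ·  [on edge]
    (7,4)@(15, 9): e=[-18,0,42] → ·  [on edge]
  covered (4 px):
    · · · · · · · ·
    · · · · █ █ · ·
    · · · · · █ █ ·
    · · · · · · · ·
    · · · · · · · ·
    · · · · · · · ·
T3:
  2·area = 18  (B↔C swapped to make it positive)
  edge (10, 10)→(4, 4): d=(-6,-6) inclusive
  edge (4, 4)→(12, 9): d=(8,5) inclusive
  edge (12, 9)→(10, 10): d=(-2,1) inclusive
    (0,0)@(1, 1): e=[0,-9,27] → ·  [on edge]
    (1,1)@(3, 3): e=[0,-3,21] → ·  [on edge]
    (2,2)@(5, 5): e=[0,3,15] → █  [on edge]
    (3,2)@(7, 5): e=[12,-7,13] → ·
    (2,3)@(5, 7): e=[-12,19,11] → ·
    (3,3)@(7, 7): e=[0,9,9] → █  [on edge]
    (4,3)@(9, 7): e=[12,-1,7] → ·
    (3,4)@(7, 9): e=[-12,25,5] → ·
    (4,4)@(9, 9): e=[0,15,3] → █  [on edge]
    (5,4)@(11, 9): e=[12,5,1] → █
    (6,4)@(13, 9): e=[24,-5,-1] → ·
    (4,5)@(9, 11): e=[-12,31,-1] → ·
    (5,5)@(11, 11): e=[0,21,-3] → ·  [on edge]
  covered (4 px):
    · · · · · · · ·
    · · · · · · · ·
    · · █ · · · · ·
    · · · █ · · · ·
    · · · · █ █ · ·
    · · · · · · · ·

Z-buffer (winner per pixel, '.' = empty):
  . . . . . . . .
  . . . . 2 2 0 0
  . 1 3 0 0 2 2 0
  . . 0 3 0 0 0 0
  . . . . 3 3 0 0
  . . . . . . . .

Result: -1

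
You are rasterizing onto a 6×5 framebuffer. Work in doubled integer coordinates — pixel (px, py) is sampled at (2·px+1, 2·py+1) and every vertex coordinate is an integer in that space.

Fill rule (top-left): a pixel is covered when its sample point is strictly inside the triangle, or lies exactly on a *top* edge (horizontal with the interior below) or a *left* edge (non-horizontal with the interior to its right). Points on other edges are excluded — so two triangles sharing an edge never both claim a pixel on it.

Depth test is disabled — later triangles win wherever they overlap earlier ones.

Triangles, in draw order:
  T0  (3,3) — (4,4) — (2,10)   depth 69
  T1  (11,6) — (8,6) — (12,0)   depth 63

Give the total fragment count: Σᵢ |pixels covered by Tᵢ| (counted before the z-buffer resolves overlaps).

T0:
  2·area = 8
  edge (3, 3)→(4, 4): d=(1,1) right/bottom  bias=-1
  edge (4, 4)→(2, 10): d=(-2,6) right/bottom  bias=-1
  edge (2, 10)→(3, 3): d=(1,-7) top-left  bias=+0
    (0,0)@(1, 1): e=[0,24,-16] → ·  [on edge]
    (2,0)@(5, 1): e=[-4,0,12] → ·  [on edge]
    (1,1)@(3, 3): e=[0,8,0] → ·  [on edge]
    (1,2)@(3, 5): e=[2,4,2] → █
    (2,2)@(5, 5): e=[0,-8,16] → ·  [on edge]
    (1,3)@(3, 7): e=[4,0,4] → ·  [on edge]
    (3,3)@(7, 7): e=[0,-24,32] → ·  [on edge]
    (4,4)@(9, 9): e=[0,-40,48] → ·  [on edge]
  covered (1 px):
    · · · · · ·
    · · · · · ·
    · █ · · · ·
    · · · · · ·
    · · · · · ·
T1:
  2·area = 18
  edge (11, 6)→(8, 6): d=(-3,0) right/bottom  bias=-1
  edge (8, 6)→(12, 0): d=(4,-6) top-left  bias=+0
  edge (12, 0)→(11, 6): d=(-1,6) right/bottom  bias=-1
    (5,1)@(11, 3): e=[9,6,3] → █
    (4,2)@(9, 5): e=[3,2,13] → █
    (4,3)@(9, 7): e=[-3,10,11] → ·
    (5,3)@(11, 7): e=[-3,22,-1] → ·
  covered (3 px):
    · · · · · ·
    · · · · · █
    · · · · █ █
    · · · · · ·
    · · · · · ·

Answer: 4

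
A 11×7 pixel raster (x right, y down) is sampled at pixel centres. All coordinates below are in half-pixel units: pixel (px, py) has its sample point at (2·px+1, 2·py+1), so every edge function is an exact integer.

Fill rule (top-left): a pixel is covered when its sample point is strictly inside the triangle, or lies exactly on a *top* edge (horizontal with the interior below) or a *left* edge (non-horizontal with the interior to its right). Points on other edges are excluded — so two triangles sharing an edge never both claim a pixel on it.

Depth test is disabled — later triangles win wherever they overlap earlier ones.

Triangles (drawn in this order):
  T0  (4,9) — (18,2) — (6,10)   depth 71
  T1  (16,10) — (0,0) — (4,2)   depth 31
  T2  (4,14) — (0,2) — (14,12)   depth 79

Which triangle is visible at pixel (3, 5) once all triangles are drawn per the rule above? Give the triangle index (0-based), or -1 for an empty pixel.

T0:
  2·area = 28
  edge (4, 9)→(18, 2): d=(14,-7) top-left  bias=+0
  edge (18, 2)→(6, 10): d=(-12,8) right/bottom  bias=-1
  edge (6, 10)→(4, 9): d=(-2,-1) top-left  bias=+0
    (6,2)@(13, 5): e=[7,4,17] → X
    (7,2)@(15, 5): e=[21,-12,19] → .
    (4,3)@(9, 7): e=[7,12,9] → X
    (5,3)@(11, 7): e=[21,-4,11] → .
    (6,3)@(13, 7): e=[35,-20,13] → .
    (2,4)@(5, 9): e=[7,20,1] → X
    (3,4)@(7, 9): e=[21,4,3] → X
    (4,4)@(9, 9): e=[35,-12,5] → .
    (2,5)@(5, 11): e=[35,-4,-3] → .
    (3,5)@(7, 11): e=[49,-20,-1] → .
  covered (4 px):
    . . . . . . . . . . .
    . . . . . . . . . . .
    . . . . . . X . . . .
    . . . . X . . . . . .
    . . X X . . . . . . .
    . . . . . . . . . . .
    . . . . . . . . . . .
T1:
  2·area = 8
  edge (16, 10)→(0, 0): d=(-16,-10) top-left  bias=+0
  edge (0, 0)→(4, 2): d=(4,2) right/bottom  bias=-1
  edge (4, 2)→(16, 10): d=(12,8) right/bottom  bias=-1
    (2,1)@(5, 3): e=[2,2,4] → X
    (3,1)@(7, 3): e=[22,-2,-12] → .
    (2,2)@(5, 5): e=[-30,10,28] → .
  covered (1 px):
    . . . . . . . . . . .
    . . X . . . . . . . .
    . . . . . . . . . . .
    . . . . . . . . . . .
    . . . . . . . . . . .
    . . . . . . . . . . .
    . . . . . . . . . . .
T2:
  2·area = 128
  edge (4, 14)→(0, 2): d=(-4,-12) top-left  bias=+0
  edge (0, 2)→(14, 12): d=(14,10) right/bottom  bias=-1
  edge (14, 12)→(4, 14): d=(-10,2) right/bottom  bias=-1
    (0,1)@(1, 3): e=[8,4,116] → X
    (1,1)@(3, 3): e=[32,-16,112] → .
    (0,2)@(1, 5): e=[0,32,96] → X  [on edge]
    (1,2)@(3, 5): e=[24,12,92] → X
    (2,2)@(5, 5): e=[48,-8,88] → .
    (0,3)@(1, 7): e=[-8,60,76] → .
    (1,3)@(3, 7): e=[16,40,72] → X
    (2,3)@(5, 7): e=[40,20,68] → X
    (3,3)@(7, 7): e=[64,0,64] → .  [on edge]
    (1,4)@(3, 9): e=[8,68,52] → X
    (3,4)@(7, 9): e=[56,28,44] → X
    (4,4)@(9, 9): e=[80,8,40] → X
    (1,5)@(3, 11): e=[0,96,32] → X  [on edge]
    (9,5)@(19, 11): e=[192,-64,0] → .  [on edge]
    (4,6)@(9, 13): e=[64,64,0] → .  [on edge]
  covered (16 px):
    . . . . . . . . . . .
    X . . . . . . . . . .
    X X . . . . . . . . .
    . X X . . . . . . . .
    . X X X X . . . . . .
    . X X X X X . . . . .
    . . X X . . . . . . .

Z-buffer (winner per pixel, '.' = empty):
  . . . . . . . . . . .
  2 . 1 . . . . . . . .
  2 2 . . . . 0 . . . .
  . 2 2 . 0 . . . . . .
  . 2 2 2 2 . . . . . .
  . 2 2 2 2 2 . . . . .
  . . 2 2 . . . . . . .

Result: 2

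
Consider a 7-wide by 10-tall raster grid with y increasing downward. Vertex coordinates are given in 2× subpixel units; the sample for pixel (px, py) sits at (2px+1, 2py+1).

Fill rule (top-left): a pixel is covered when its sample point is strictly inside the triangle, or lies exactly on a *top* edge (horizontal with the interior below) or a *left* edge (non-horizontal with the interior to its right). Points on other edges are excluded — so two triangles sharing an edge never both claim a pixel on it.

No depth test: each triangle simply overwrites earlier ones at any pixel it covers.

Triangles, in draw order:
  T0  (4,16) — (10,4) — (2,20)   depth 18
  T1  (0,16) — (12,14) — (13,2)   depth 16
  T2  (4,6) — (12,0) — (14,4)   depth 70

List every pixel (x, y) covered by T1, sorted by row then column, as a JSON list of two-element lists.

T0:
  degenerate (2·area = 0) — covers nothing
T1:
  2·area = 142  (B↔C swapped to make it positive)
  edge (0, 16)→(13, 2): d=(13,-14) top-left  bias=+0
  edge (13, 2)→(12, 14): d=(-1,12) right/bottom  bias=-1
  edge (12, 14)→(0, 16): d=(-12,2) right/bottom  bias=-1
    (5,2)@(11, 5): e=[11,21,110] → #
    (6,2)@(13, 5): e=[39,-3,106] → ·
    (4,3)@(9, 7): e=[9,43,90] → #
    (6,3)@(13, 7): e=[65,-5,82] → ·
    (3,4)@(7, 9): e=[7,65,70] → #
    (6,4)@(13, 9): e=[91,-7,58] → ·
    (2,5)@(5, 11): e=[5,87,50] → #
    (6,5)@(13, 11): e=[117,-9,34] → ·
    (1,6)@(3, 13): e=[3,109,30] → #
    (6,6)@(13, 13): e=[143,-11,10] → ·
    (0,7)@(1, 15): e=[1,131,10] → #
    (3,7)@(7, 15): e=[85,59,-2] → ·
  covered (18 px):
    · · · · · · ·
    · · · · · · ·
    · · · · · # ·
    · · · · # # ·
    · · · # # # ·
    · · # # # # ·
    · # # # # # ·
    # # # · · · ·
    · · · · · · ·
    · · · · · · ·
T2:
  2·area = 44
  edge (4, 6)→(12, 0): d=(8,-6) top-left  bias=+0
  edge (12, 0)→(14, 4): d=(2,4) right/bottom  bias=-1
  edge (14, 4)→(4, 6): d=(-10,2) right/bottom  bias=-1
    (5,0)@(11, 1): e=[2,6,36] → #
    (6,0)@(13, 1): e=[14,-2,32] → ·
    (4,1)@(9, 3): e=[6,18,20] → #
    (6,1)@(13, 3): e=[30,2,12] → #
    (3,2)@(7, 5): e=[10,30,4] → #
    (4,2)@(9, 5): e=[22,22,0] → ·  [on edge]
    (5,2)@(11, 5): e=[34,14,-4] → ·
    (6,2)@(13, 5): e=[46,6,-8] → ·
    (3,3)@(7, 7): e=[26,34,-16] → ·
  covered (5 px):
    · · · · · # ·
    · · · · # # #
    · · · # · · ·
    · · · · · · ·
    · · · · · · ·
    · · · · · · ·
    · · · · · · ·
    · · · · · · ·
    · · · · · · ·
    · · · · · · ·

Answer: [[5,2],[4,3],[5,3],[3,4],[4,4],[5,4],[2,5],[3,5],[4,5],[5,5],[1,6],[2,6],[3,6],[4,6],[5,6],[0,7],[1,7],[2,7]]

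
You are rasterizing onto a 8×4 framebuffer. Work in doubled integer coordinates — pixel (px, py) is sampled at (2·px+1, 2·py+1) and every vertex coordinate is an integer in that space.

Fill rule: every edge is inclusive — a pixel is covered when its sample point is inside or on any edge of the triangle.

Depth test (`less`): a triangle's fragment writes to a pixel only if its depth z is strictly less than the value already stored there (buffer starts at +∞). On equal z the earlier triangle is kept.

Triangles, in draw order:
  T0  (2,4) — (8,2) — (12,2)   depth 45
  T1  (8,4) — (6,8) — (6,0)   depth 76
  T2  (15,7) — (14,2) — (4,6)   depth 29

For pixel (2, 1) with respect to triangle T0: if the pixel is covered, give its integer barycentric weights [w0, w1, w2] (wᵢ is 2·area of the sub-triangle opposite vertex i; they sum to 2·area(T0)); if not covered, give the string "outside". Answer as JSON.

T0:
  2·area = 8
  edge (2, 4)→(8, 2): d=(6,-2) inclusive
  edge (8, 2)→(12, 2): d=(4,0) inclusive
  edge (12, 2)→(2, 4): d=(-10,2) inclusive
    (5,0)@(11, 1): e=[0,-4,12] → .  [on edge]
    (2,1)@(5, 3): e=[0,4,4] → X  [on edge]
    (3,1)@(7, 3): e=[4,4,0] → X  [on edge]
    (4,1)@(9, 3): e=[8,4,-4] → .
    (2,2)@(5, 5): e=[12,12,-16] → .
    (3,2)@(7, 5): e=[16,12,-20] → .
  covered (2 px):
    . . . . . . . .
    . . X X . . . .
    . . . . . . . .
    . . . . . . . .
T1:
  2·area = 16
  edge (8, 4)→(6, 8): d=(-2,4) inclusive
  edge (6, 8)→(6, 0): d=(0,-8) inclusive
  edge (6, 0)→(8, 4): d=(2,4) inclusive
    (3,1)@(7, 3): e=[6,8,2] → X
    (4,1)@(9, 3): e=[-2,24,-6] → .
    (3,2)@(7, 5): e=[2,8,6] → X
    (4,2)@(9, 5): e=[-6,24,-2] → .
    (3,3)@(7, 7): e=[-2,8,10] → .
  covered (2 px):
    . . . . . . . .
    . . . X . . . .
    . . . X . . . .
    . . . . . . . .
T2:
  2·area = 54  (B↔C swapped to make it positive)
  edge (15, 7)→(4, 6): d=(-11,-1) inclusive
  edge (4, 6)→(14, 2): d=(10,-4) inclusive
  edge (14, 2)→(15, 7): d=(1,5) inclusive
    (6,1)@(13, 3): e=[42,6,6] → X
    (7,1)@(15, 3): e=[44,14,-4] → .
    (3,2)@(7, 5): e=[14,2,38] → X
    (4,2)@(9, 5): e=[16,10,28] → X
    (5,2)@(11, 5): e=[18,18,18] → X
    (7,2)@(15, 5): e=[22,34,-2] → .
    (3,3)@(7, 7): e=[-8,22,40] → .
    (4,3)@(9, 7): e=[-6,30,30] → .
    (5,3)@(11, 7): e=[-4,38,20] → .
    (6,3)@(13, 7): e=[-2,46,10] → .
    (7,3)@(15, 7): e=[0,54,0] → X  [on edge]
  covered (6 px):
    . . . . . . . .
    . . . . . . X .
    . . . X X X X .
    . . . . . . . X

Answer: [4,4,0]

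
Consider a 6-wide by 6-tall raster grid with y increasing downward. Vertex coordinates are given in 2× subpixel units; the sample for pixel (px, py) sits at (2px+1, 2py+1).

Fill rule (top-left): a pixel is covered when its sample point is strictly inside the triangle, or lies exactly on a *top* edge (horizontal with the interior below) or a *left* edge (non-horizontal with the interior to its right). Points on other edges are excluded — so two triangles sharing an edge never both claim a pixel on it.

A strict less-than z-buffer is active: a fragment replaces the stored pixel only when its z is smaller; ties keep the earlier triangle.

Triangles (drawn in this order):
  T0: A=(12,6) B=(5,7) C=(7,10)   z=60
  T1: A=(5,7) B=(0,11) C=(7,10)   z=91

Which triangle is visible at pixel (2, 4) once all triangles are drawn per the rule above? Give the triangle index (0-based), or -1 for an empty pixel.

T0:
  2·area = 23  (B↔C swapped to make it positive)
  edge (12, 6)→(7, 10): d=(-5,4) right/bottom  bias=-1
  edge (7, 10)→(5, 7): d=(-2,-3) top-left  bias=+0
  edge (5, 7)→(12, 6): d=(7,-1) top-left  bias=+0
    (0,0)@(1, 1): e=[69,0,-46] → ·  [on edge]
    (2,3)@(5, 7): e=[23,0,0] → #  [on edge]
    (3,3)@(7, 7): e=[15,6,2] → #
    (4,3)@(9, 7): e=[7,12,4] → #
    (5,3)@(11, 7): e=[-1,18,6] → ·
    (2,4)@(5, 9): e=[13,-4,14] → ·
    (3,4)@(7, 9): e=[5,2,16] → #
    (4,4)@(9, 9): e=[-3,8,18] → ·
    (3,5)@(7, 11): e=[-5,-2,30] → ·
  covered (4 px):
    · · · · · ·
    · · · · · ·
    · · · · · ·
    · · # # # ·
    · · · # · ·
    · · · · · ·
T1:
  2·area = 23  (B↔C swapped to make it positive)
  edge (5, 7)→(7, 10): d=(2,3) right/bottom  bias=-1
  edge (7, 10)→(0, 11): d=(-7,1) right/bottom  bias=-1
  edge (0, 11)→(5, 7): d=(5,-4) top-left  bias=+0
    (0,0)@(1, 1): e=[0,69,-46] → ·  [on edge]
    (2,3)@(5, 7): e=[0,23,0] → ·  [on edge]
    (1,4)@(3, 9): e=[10,11,2] → #
    (2,4)@(5, 9): e=[4,9,10] → #
    (3,4)@(7, 9): e=[-2,7,18] → ·
    (1,5)@(3, 11): e=[14,-3,12] → ·
    (2,5)@(5, 11): e=[8,-5,20] → ·
  covered (2 px):
    · · · · · ·
    · · · · · ·
    · · · · · ·
    · · · · · ·
    · # # · · ·
    · · · · · ·

Z-buffer (winner per pixel, '.' = empty):
  . . . . . .
  . . . . . .
  . . . . . .
  . . 0 0 0 .
  . 1 1 0 . .
  . . . . . .

Final: 1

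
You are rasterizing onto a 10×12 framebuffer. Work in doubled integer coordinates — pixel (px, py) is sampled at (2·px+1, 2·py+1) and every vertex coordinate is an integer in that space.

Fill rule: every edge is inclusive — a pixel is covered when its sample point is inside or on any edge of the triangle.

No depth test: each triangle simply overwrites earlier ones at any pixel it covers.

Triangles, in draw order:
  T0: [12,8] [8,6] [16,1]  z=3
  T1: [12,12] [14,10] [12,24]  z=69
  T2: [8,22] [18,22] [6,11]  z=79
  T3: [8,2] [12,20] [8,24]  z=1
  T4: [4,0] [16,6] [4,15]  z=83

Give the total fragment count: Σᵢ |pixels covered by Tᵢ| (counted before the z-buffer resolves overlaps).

T0:
  2·area = 36
  edge (12, 8)→(8, 6): d=(-4,-2) inclusive
  edge (8, 6)→(16, 1): d=(8,-5) inclusive
  edge (16, 1)→(12, 8): d=(-4,7) inclusive
    (6,1)@(13, 3): e=[22,1,13] → #
    (7,1)@(15, 3): e=[26,11,-1] → ·
    (5,2)@(11, 5): e=[10,7,19] → #
    (7,2)@(15, 5): e=[18,27,-9] → ·
    (5,3)@(11, 7): e=[2,23,11] → #
    (6,3)@(13, 7): e=[6,33,-3] → ·
    (5,4)@(11, 9): e=[-6,39,3] → ·
  covered (4 px):
    · · · · · · · · · ·
    · · · · · · # · · ·
    · · · · · # # · · ·
    · · · · · # · · · ·
    · · · · · · · · · ·
    · · · · · · · · · ·
    · · · · · · · · · ·
    · · · · · · · · · ·
    · · · · · · · · · ·
    · · · · · · · · · ·
    · · · · · · · · · ·
    · · · · · · · · · ·
T1:
  2·area = 24
  edge (12, 12)→(14, 10): d=(2,-2) inclusive
  edge (14, 10)→(12, 24): d=(-2,14) inclusive
  edge (12, 24)→(12, 12): d=(0,-12) inclusive
    (7,1)@(15, 3): e=[-12,0,36] → ·  [on edge]
    (9,2)@(19, 5): e=[0,-60,84] → ·  [on edge]
    (8,3)@(17, 7): e=[0,-36,60] → ·  [on edge]
    (7,4)@(15, 9): e=[0,-12,36] → ·  [on edge]
    (6,5)@(13, 11): e=[0,12,12] → #  [on edge]
    (7,5)@(15, 11): e=[4,-16,36] → ·
    (5,6)@(11, 13): e=[0,36,-12] → ·  [on edge]
    (6,6)@(13, 13): e=[4,8,12] → #
    (7,6)@(15, 13): e=[8,-20,36] → ·
    (4,7)@(9, 15): e=[0,60,-36] → ·  [on edge]
    (6,7)@(13, 15): e=[8,4,12] → #
    (7,7)@(15, 15): e=[12,-24,36] → ·
    (3,8)@(7, 17): e=[0,84,-60] → ·  [on edge]
    (6,8)@(13, 17): e=[12,0,12] → #  [on edge]
    (2,9)@(5, 19): e=[0,108,-84] → ·  [on edge]
    (1,10)@(3, 21): e=[0,132,-108] → ·  [on edge]
    (0,11)@(1, 23): e=[0,156,-132] → ·  [on edge]
  covered (4 px):
    · · · · · · · · · ·
    · · · · · · · · · ·
    · · · · · · · · · ·
    · · · · · · · · · ·
    · · · · · · · · · ·
    · · · · · · # · · ·
    · · · · · · # · · ·
    · · · · · · # · · ·
    · · · · · · # · · ·
    · · · · · · · · · ·
    · · · · · · · · · ·
    · · · · · · · · · ·
T2:
  2·area = 110  (B↔C swapped to make it positive)
  edge (8, 22)→(6, 11): d=(-2,-11) inclusive
  edge (6, 11)→(18, 22): d=(12,11) inclusive
  edge (18, 22)→(8, 22): d=(-10,0) inclusive
    (3,6)@(7, 13): e=[7,13,90] → #
    (4,6)@(9, 13): e=[29,-9,90] → ·
    (3,7)@(7, 15): e=[3,37,70] → #
    (4,7)@(9, 15): e=[25,15,70] → #
    (5,7)@(11, 15): e=[47,-7,70] → ·
    (3,8)@(7, 17): e=[-1,61,50] → ·
    (4,8)@(9, 17): e=[21,39,50] → #
    (5,8)@(11, 17): e=[43,17,50] → #
    (6,8)@(13, 17): e=[65,-5,50] → ·
    (4,9)@(9, 19): e=[17,63,30] → #
    (6,9)@(13, 19): e=[61,19,30] → #
    (7,9)@(15, 19): e=[83,-3,30] → ·
  covered (12 px):
    · · · · · · · · · ·
    · · · · · · · · · ·
    · · · · · · · · · ·
    · · · · · · · · · ·
    · · · · · · · · · ·
    · · · · · · · · · ·
    · · · # · · · · · ·
    · · · # # · · · · ·
    · · · · # # · · · ·
    · · · · # # # · · ·
    · · · · # # # # · ·
    · · · · · · · · · ·
T3:
  2·area = 88
  edge (8, 2)→(12, 20): d=(4,18) inclusive
  edge (12, 20)→(8, 24): d=(-4,4) inclusive
  edge (8, 24)→(8, 2): d=(0,-22) inclusive
    (4,3)@(9, 7): e=[2,64,22] → #
    (5,3)@(11, 7): e=[-34,56,66] → ·
    (4,4)@(9, 9): e=[10,56,22] → #
    (5,4)@(11, 9): e=[-26,48,66] → ·
    (4,5)@(9, 11): e=[18,48,22] → #
    (5,5)@(11, 11): e=[-18,40,66] → ·
    (4,6)@(9, 13): e=[26,40,22] → #
    (5,6)@(11, 13): e=[-10,32,66] → ·
    (9,6)@(19, 13): e=[-154,0,242] → ·  [on edge]
    (4,7)@(9, 15): e=[34,32,22] → #
    (5,7)@(11, 15): e=[-2,24,66] → ·
    (8,7)@(17, 15): e=[-110,0,198] → ·  [on edge]
    (7,8)@(15, 17): e=[-66,0,154] → ·  [on edge]
    (6,9)@(13, 19): e=[-22,0,110] → ·  [on edge]
    (5,10)@(11, 21): e=[22,0,66] → #  [on edge]
    (4,11)@(9, 23): e=[66,0,22] → #  [on edge]
  covered (12 px):
    · · · · · · · · · ·
    · · · · · · · · · ·
    · · · · · · · · · ·
    · · · · # · · · · ·
    · · · · # · · · · ·
    · · · · # · · · · ·
    · · · · # · · · · ·
    · · · · # · · · · ·
    · · · · # # · · · ·
    · · · · # # · · · ·
    · · · · # # · · · ·
    · · · · # · · · · ·
T4:
  2·area = 180
  edge (4, 0)→(16, 6): d=(12,6) inclusive
  edge (16, 6)→(4, 15): d=(-12,9) inclusive
  edge (4, 15)→(4, 0): d=(0,-15) inclusive
    (2,0)@(5, 1): e=[6,159,15] → #
    (3,0)@(7, 1): e=[-6,141,45] → ·
    (2,1)@(5, 3): e=[30,135,15] → #
    (3,1)@(7, 3): e=[18,117,45] → #
    (4,1)@(9, 3): e=[6,99,75] → #
    (5,1)@(11, 3): e=[-6,81,105] → ·
    (2,2)@(5, 5): e=[54,111,15] → #
    (5,2)@(11, 5): e=[18,57,105] → #
    (6,2)@(13, 5): e=[6,39,135] → #
    (7,2)@(15, 5): e=[-6,21,165] → ·
    (2,3)@(5, 7): e=[78,87,15] → #
    (7,3)@(15, 7): e=[18,-3,165] → ·
  covered (22 px):
    · · # · · · · · · ·
    · · # # # · · · · ·
    · · # # # # # · · ·
    · · # # # # # · · ·
    · · # # # # · · · ·
    · · # # # · · · · ·
    · · # · · · · · · ·
    · · · · · · · · · ·
    · · · · · · · · · ·
    · · · · · · · · · ·
    · · · · · · · · · ·
    · · · · · · · · · ·

Final: 54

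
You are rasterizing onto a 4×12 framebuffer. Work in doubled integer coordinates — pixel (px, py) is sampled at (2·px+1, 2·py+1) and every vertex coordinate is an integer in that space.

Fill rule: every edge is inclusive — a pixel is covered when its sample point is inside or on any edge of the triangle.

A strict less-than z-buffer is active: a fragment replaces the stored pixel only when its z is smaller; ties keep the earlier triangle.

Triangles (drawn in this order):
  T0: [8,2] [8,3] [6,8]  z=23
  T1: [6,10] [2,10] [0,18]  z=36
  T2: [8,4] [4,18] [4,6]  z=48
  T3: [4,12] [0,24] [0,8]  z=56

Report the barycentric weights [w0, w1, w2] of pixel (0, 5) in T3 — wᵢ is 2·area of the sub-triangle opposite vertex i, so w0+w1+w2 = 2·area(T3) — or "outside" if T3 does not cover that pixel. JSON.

T0:
  2·area = 2
  edge (8, 2)→(8, 3): d=(0,1) inclusive
  edge (8, 3)→(6, 8): d=(-2,5) inclusive
  edge (6, 8)→(8, 2): d=(2,-6) inclusive
    (3,2)@(7, 5): e=[1,1,0] → X  [on edge]
    (3,3)@(7, 7): e=[1,-3,4] → .
    (2,5)@(5, 11): e=[3,-1,0] → .  [on edge]
    (1,8)@(3, 17): e=[5,-3,0] → .  [on edge]
    (0,11)@(1, 23): e=[7,-5,0] → .  [on edge]
  covered (1 px):
    . . . .
    . . . .
    . . . X
    . . . .
    . . . .
    . . . .
    . . . .
    . . . .
    . . . .
    . . . .
    . . . .
    . . . .
T1:
  2·area = 32  (B↔C swapped to make it positive)
  edge (6, 10)→(0, 18): d=(-6,8) inclusive
  edge (0, 18)→(2, 10): d=(2,-8) inclusive
  edge (2, 10)→(6, 10): d=(4,0) inclusive
    (1,5)@(3, 11): e=[18,10,4] → X
    (2,5)@(5, 11): e=[2,26,4] → X
    (3,5)@(7, 11): e=[-14,42,4] → .
    (1,6)@(3, 13): e=[6,14,12] → X
    (2,6)@(5, 13): e=[-10,30,12] → .
    (0,7)@(1, 15): e=[10,2,20] → X
    (1,7)@(3, 15): e=[-6,18,20] → .
    (0,8)@(1, 17): e=[-2,6,28] → .
  covered (4 px):
    . . . .
    . . . .
    . . . .
    . . . .
    . . . .
    . X X .
    . X . .
    X . . .
    . . . .
    . . . .
    . . . .
    . . . .
T2:
  2·area = 48
  edge (8, 4)→(4, 18): d=(-4,14) inclusive
  edge (4, 18)→(4, 6): d=(0,-12) inclusive
  edge (4, 6)→(8, 4): d=(4,-2) inclusive
    (3,2)@(7, 5): e=[10,36,2] → X
    (2,3)@(5, 7): e=[30,12,6] → X
    (2,4)@(5, 9): e=[22,12,14] → X
    (3,4)@(7, 9): e=[-6,36,18] → .
    (2,5)@(5, 11): e=[14,12,22] → X
    (3,5)@(7, 11): e=[-14,36,26] → .
    (2,6)@(5, 13): e=[6,12,30] → X
    (3,6)@(7, 13): e=[-22,36,34] → .
    (2,7)@(5, 15): e=[-2,12,38] → .
  covered (6 px):
    . . . .
    . . . .
    . . . X
    . . X X
    . . X .
    . . X .
    . . X .
    . . . .
    . . . .
    . . . .
    . . . .
    . . . .
T3:
  2·area = 64
  edge (4, 12)→(0, 24): d=(-4,12) inclusive
  edge (0, 24)→(0, 8): d=(0,-16) inclusive
  edge (0, 8)→(4, 12): d=(4,4) inclusive
    (3,1)@(7, 3): e=[0,112,-48] → .  [on edge]
    (0,4)@(1, 9): e=[48,16,0] → X  [on edge]
    (1,4)@(3, 9): e=[24,48,-8] → .
    (2,4)@(5, 9): e=[0,80,-16] → .  [on edge]
    (0,5)@(1, 11): e=[40,16,8] → X
    (1,5)@(3, 11): e=[16,48,0] → X  [on edge]
    (2,5)@(5, 11): e=[-8,80,-8] → .
    (0,6)@(1, 13): e=[32,16,16] → X
    (2,6)@(5, 13): e=[-16,80,0] → .  [on edge]
    (0,7)@(1, 15): e=[24,16,24] → X
    (1,7)@(3, 15): e=[0,48,16] → X  [on edge]
    (2,7)@(5, 15): e=[-24,80,8] → .
    (3,7)@(7, 15): e=[-48,112,0] → .  [on edge]
    (0,10)@(1, 21): e=[0,16,48] → X  [on edge]
  covered (10 px):
    . . . .
    . . . .
    . . . .
    . . . .
    X . . .
    X X . .
    X X . .
    X X . .
    X . . .
    X . . .
    X . . .
    . . . .

Final: [16,8,40]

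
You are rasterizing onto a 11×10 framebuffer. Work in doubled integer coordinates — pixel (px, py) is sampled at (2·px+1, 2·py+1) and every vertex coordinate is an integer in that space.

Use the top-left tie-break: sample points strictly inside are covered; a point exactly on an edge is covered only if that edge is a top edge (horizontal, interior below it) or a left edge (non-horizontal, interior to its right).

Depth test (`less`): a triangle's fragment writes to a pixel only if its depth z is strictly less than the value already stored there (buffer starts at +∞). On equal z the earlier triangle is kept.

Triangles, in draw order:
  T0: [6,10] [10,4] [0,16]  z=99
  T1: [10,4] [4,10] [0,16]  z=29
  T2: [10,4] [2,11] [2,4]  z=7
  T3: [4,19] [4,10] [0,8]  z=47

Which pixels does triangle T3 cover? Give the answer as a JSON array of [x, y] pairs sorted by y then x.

T0:
  2·area = 12  (B↔C swapped to make it positive)
  edge (6, 10)→(0, 16): d=(-6,6) right/bottom  bias=-1
  edge (0, 16)→(10, 4): d=(10,-12) top-left  bias=+0
  edge (10, 4)→(6, 10): d=(-4,6) right/bottom  bias=-1
    (7,0)@(15, 1): e=[0,30,-18] → .  [on edge]
    (6,1)@(13, 3): e=[0,26,-14] → .  [on edge]
    (5,2)@(11, 5): e=[0,22,-10] → .  [on edge]
    (4,3)@(9, 7): e=[0,18,-6] → .  [on edge]
    (3,4)@(7, 9): e=[0,14,-2] → .  [on edge]
    (2,5)@(5, 11): e=[0,10,2] → .  [on edge]
    (1,6)@(3, 13): e=[0,6,6] → .  [on edge]
    (0,7)@(1, 15): e=[0,2,10] → .  [on edge]
  covered (0 px):
    . . . . . . . . . . .
    . . . . . . . . . . .
    . . . . . . . . . . .
    . . . . . . . . . . .
    . . . . . . . . . . .
    . . . . . . . . . . .
    . . . . . . . . . . .
    . . . . . . . . . . .
    . . . . . . . . . . .
    . . . . . . . . . . .
T1:
  2·area = 12  (B↔C swapped to make it positive)
  edge (10, 4)→(0, 16): d=(-10,12) right/bottom  bias=-1
  edge (0, 16)→(4, 10): d=(4,-6) top-left  bias=+0
  edge (4, 10)→(10, 4): d=(6,-6) top-left  bias=+0
    (6,0)@(13, 1): e=[-6,18,0] → .  [on edge]
    (5,1)@(11, 3): e=[-2,14,0] → .  [on edge]
    (4,2)@(9, 5): e=[2,10,0] → X  [on edge]
    (5,2)@(11, 5): e=[-22,22,12] → .
    (3,3)@(7, 7): e=[6,6,0] → X  [on edge]
    (4,3)@(9, 7): e=[-18,18,12] → .
    (2,4)@(5, 9): e=[10,2,0] → X  [on edge]
    (3,4)@(7, 9): e=[-14,14,12] → .
    (1,5)@(3, 11): e=[14,-2,0] → .  [on edge]
    (2,5)@(5, 11): e=[-10,10,12] → .
    (0,6)@(1, 13): e=[18,-6,0] → .  [on edge]
  covered (3 px):
    . . . . . . . . . . .
    . . . . . . . . . . .
    . . . . X . . . . . .
    . . . X . . . . . . .
    . . X . . . . . . . .
    . . . . . . . . . . .
    . . . . . . . . . . .
    . . . . . . . . . . .
    . . . . . . . . . . .
    . . . . . . . . . . .
T2:
  2·area = 56
  edge (10, 4)→(2, 11): d=(-8,7) right/bottom  bias=-1
  edge (2, 11)→(2, 4): d=(0,-7) top-left  bias=+0
  edge (2, 4)→(10, 4): d=(8,0) top-left  bias=+0
    (1,2)@(3, 5): e=[41,7,8] → X
    (2,2)@(5, 5): e=[27,21,8] → X
    (3,2)@(7, 5): e=[13,35,8] → X
    (4,2)@(9, 5): e=[-1,49,8] → .
    (1,3)@(3, 7): e=[25,7,24] → X
    (3,3)@(7, 7): e=[-3,35,24] → .
    (1,4)@(3, 9): e=[9,7,40] → X
    (2,4)@(5, 9): e=[-5,21,40] → .
    (1,5)@(3, 11): e=[-7,7,56] → .
  covered (6 px):
    . . . . . . . . . . .
    . . . . . . . . . . .
    . X X X . . . . . . .
    . X X . . . . . . . .
    . X . . . . . . . . .
    . . . . . . . . . . .
    . . . . . . . . . . .
    . . . . . . . . . . .
    . . . . . . . . . . .
    . . . . . . . . . . .
T3:
  2·area = 36  (B↔C swapped to make it positive)
  edge (4, 19)→(0, 8): d=(-4,-11) top-left  bias=+0
  edge (0, 8)→(4, 10): d=(4,2) right/bottom  bias=-1
  edge (4, 10)→(4, 19): d=(0,9) right/bottom  bias=-1
    (0,4)@(1, 9): e=[7,2,27] → X
    (1,4)@(3, 9): e=[29,-2,9] → .
    (0,5)@(1, 11): e=[-1,10,27] → .
    (1,5)@(3, 11): e=[21,6,9] → X
    (2,5)@(5, 11): e=[43,2,-9] → .
    (1,6)@(3, 13): e=[13,14,9] → X
    (2,6)@(5, 13): e=[35,10,-9] → .
    (1,7)@(3, 15): e=[5,22,9] → X
    (2,7)@(5, 15): e=[27,18,-9] → .
    (1,8)@(3, 17): e=[-3,30,9] → .
  covered (4 px):
    . . . . . . . . . . .
    . . . . . . . . . . .
    . . . . . . . . . . .
    . . . . . . . . . . .
    X . . . . . . . . . .
    . X . . . . . . . . .
    . X . . . . . . . . .
    . X . . . . . . . . .
    . . . . . . . . . . .
    . . . . . . . . . . .

Answer: [[0,4],[1,5],[1,6],[1,7]]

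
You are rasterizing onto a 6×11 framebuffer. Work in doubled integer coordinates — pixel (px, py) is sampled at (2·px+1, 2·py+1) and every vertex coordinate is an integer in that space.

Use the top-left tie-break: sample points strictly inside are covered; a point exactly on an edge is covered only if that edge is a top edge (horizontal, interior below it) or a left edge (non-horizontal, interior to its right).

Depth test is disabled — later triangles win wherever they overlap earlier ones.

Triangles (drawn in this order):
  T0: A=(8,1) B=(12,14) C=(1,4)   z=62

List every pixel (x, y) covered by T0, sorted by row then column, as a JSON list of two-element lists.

T0:
  2·area = 103
  edge (8, 1)→(12, 14): d=(4,13) right/bottom  bias=-1
  edge (12, 14)→(1, 4): d=(-11,-10) top-left  bias=+0
  edge (1, 4)→(8, 1): d=(7,-3) top-left  bias=+0
    (2,1)@(5, 3): e=[47,51,5] → X
    (3,1)@(7, 3): e=[21,71,11] → X
    (4,1)@(9, 3): e=[-5,91,17] → .
    (1,2)@(3, 5): e=[81,9,13] → X
    (4,2)@(9, 5): e=[3,69,31] → X
    (5,2)@(11, 5): e=[-23,89,37] → .
    (1,3)@(3, 7): e=[89,-13,27] → .
    (2,3)@(5, 7): e=[63,7,33] → X
    (5,3)@(11, 7): e=[-15,67,51] → .
    (2,4)@(5, 9): e=[71,-15,47] → .
    (3,4)@(7, 9): e=[45,5,53] → X
    (5,4)@(11, 9): e=[-7,45,65] → .
  covered (14 px):
    . . . . . .
    . . X X . .
    . X X X X .
    . . X X X .
    . . . X X .
    . . . . X X
    . . . . . X
    . . . . . .
    . . . . . .
    . . . . . .
    . . . . . .

Final: [[2,1],[3,1],[1,2],[2,2],[3,2],[4,2],[2,3],[3,3],[4,3],[3,4],[4,4],[4,5],[5,5],[5,6]]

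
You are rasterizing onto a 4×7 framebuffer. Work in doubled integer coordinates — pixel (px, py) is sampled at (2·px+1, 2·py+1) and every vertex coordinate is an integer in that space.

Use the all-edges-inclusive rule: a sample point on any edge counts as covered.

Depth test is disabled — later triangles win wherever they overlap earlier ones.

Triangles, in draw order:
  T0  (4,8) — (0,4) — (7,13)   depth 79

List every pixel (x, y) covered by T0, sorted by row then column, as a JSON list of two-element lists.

T0:
  2·area = 8  (B↔C swapped to make it positive)
  edge (4, 8)→(7, 13): d=(3,5) inclusive
  edge (7, 13)→(0, 4): d=(-7,-9) inclusive
  edge (0, 4)→(4, 8): d=(4,4) inclusive
    (0,1)@(1, 3): e=[0,16,-8] → ·  [on edge]
    (0,2)@(1, 5): e=[6,2,0] → #  [on edge]
    (1,2)@(3, 5): e=[-4,20,-8] → ·
    (0,3)@(1, 7): e=[12,-12,8] → ·
    (1,3)@(3, 7): e=[2,6,0] → #  [on edge]
    (2,3)@(5, 7): e=[-8,24,-8] → ·
    (1,4)@(3, 9): e=[8,-8,8] → ·
    (2,4)@(5, 9): e=[-2,10,0] → ·  [on edge]
    (3,5)@(7, 11): e=[-6,14,0] → ·  [on edge]
    (3,6)@(7, 13): e=[0,0,8] → #  [on edge]
  covered (3 px):
    · · · ·
    · · · ·
    # · · ·
    · # · ·
    · · · ·
    · · · ·
    · · · #

Result: [[0,2],[1,3],[3,6]]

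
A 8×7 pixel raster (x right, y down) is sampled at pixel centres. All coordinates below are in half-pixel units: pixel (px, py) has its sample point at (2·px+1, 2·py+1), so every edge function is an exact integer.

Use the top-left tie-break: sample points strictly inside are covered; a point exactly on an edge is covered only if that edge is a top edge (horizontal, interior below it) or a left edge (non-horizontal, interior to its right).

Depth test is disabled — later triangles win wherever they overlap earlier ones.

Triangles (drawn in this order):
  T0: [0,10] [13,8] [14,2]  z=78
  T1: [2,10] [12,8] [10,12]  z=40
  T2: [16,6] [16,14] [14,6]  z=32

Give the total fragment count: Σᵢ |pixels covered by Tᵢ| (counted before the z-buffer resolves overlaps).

T0:
  2·area = 76  (B↔C swapped to make it positive)
  edge (0, 10)→(14, 2): d=(14,-8) top-left  bias=+0
  edge (14, 2)→(13, 8): d=(-1,6) right/bottom  bias=-1
  edge (13, 8)→(0, 10): d=(-13,2) right/bottom  bias=-1
    (6,1)@(13, 3): e=[6,5,65] → █
    (7,1)@(15, 3): e=[22,-7,61] → ·
    (4,2)@(9, 5): e=[2,27,47] → █
    (5,2)@(11, 5): e=[18,15,43] → █
    (7,2)@(15, 5): e=[50,-9,35] → ·
    (3,3)@(7, 7): e=[14,37,25] → █
    (7,3)@(15, 7): e=[78,-11,9] → ·
    (1,4)@(3, 9): e=[10,59,7] → █
    (2,4)@(5, 9): e=[26,47,3] → █
    (3,4)@(7, 9): e=[42,35,-1] → ·
    (4,4)@(9, 9): e=[58,23,-5] → ·
    (5,4)@(11, 9): e=[74,11,-9] → ·
  covered (10 px):
    · · · · · · · ·
    · · · · · · █ ·
    · · · · █ █ █ ·
    · · · █ █ █ █ ·
    · █ █ · · · · ·
    · · · · · · · ·
    · · · · · · · ·
T1:
  2·area = 36
  edge (2, 10)→(12, 8): d=(10,-2) top-left  bias=+0
  edge (12, 8)→(10, 12): d=(-2,4) right/bottom  bias=-1
  edge (10, 12)→(2, 10): d=(-8,-2) top-left  bias=+0
    (3,4)@(7, 9): e=[0,18,18] → █  [on edge]
    (4,4)@(9, 9): e=[4,10,22] → █
    (5,4)@(11, 9): e=[8,2,26] → █
    (6,4)@(13, 9): e=[12,-6,30] → ·
    (3,5)@(7, 11): e=[20,14,2] → █
    (5,5)@(11, 11): e=[28,-2,10] → ·
    (3,6)@(7, 13): e=[40,10,-14] → ·
    (4,6)@(9, 13): e=[44,2,-10] → ·
  covered (5 px):
    · · · · · · · ·
    · · · · · · · ·
    · · · · · · · ·
    · · · · · · · ·
    · · · █ █ █ · ·
    · · · █ █ · · ·
    · · · · · · · ·
T2:
  2·area = 16
  edge (16, 6)→(16, 14): d=(0,8) right/bottom  bias=-1
  edge (16, 14)→(14, 6): d=(-2,-8) top-left  bias=+0
  edge (14, 6)→(16, 6): d=(2,0) top-left  bias=+0
    (7,3)@(15, 7): e=[8,6,2] → █
    (7,4)@(15, 9): e=[8,2,6] → █
    (7,5)@(15, 11): e=[8,-2,10] → ·
  covered (2 px):
    · · · · · · · ·
    · · · · · · · ·
    · · · · · · · ·
    · · · · · · · █
    · · · · · · · █
    · · · · · · · ·
    · · · · · · · ·

Answer: 17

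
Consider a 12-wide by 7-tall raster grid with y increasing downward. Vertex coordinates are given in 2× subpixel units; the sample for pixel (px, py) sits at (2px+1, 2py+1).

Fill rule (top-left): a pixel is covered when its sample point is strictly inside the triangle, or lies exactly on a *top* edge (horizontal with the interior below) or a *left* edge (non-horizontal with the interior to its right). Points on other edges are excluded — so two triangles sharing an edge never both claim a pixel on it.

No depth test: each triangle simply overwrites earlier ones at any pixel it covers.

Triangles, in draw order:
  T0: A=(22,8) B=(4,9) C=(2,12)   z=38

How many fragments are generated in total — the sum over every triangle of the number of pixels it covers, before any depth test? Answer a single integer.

T0:
  2·area = 52  (B↔C swapped to make it positive)
  edge (22, 8)→(2, 12): d=(-20,4) right/bottom  bias=-1
  edge (2, 12)→(4, 9): d=(2,-3) top-left  bias=+0
  edge (4, 9)→(22, 8): d=(18,-1) top-left  bias=+0
    (2,4)@(5, 9): e=[48,3,1] → █
    (3,4)@(7, 9): e=[40,9,3] → █
    (4,4)@(9, 9): e=[32,15,5] → █
    (5,4)@(11, 9): e=[24,21,7] → █
    (6,4)@(13, 9): e=[16,27,9] → █
    (7,4)@(15, 9): e=[8,33,11] → █
    (8,4)@(17, 9): e=[0,39,13] → ·  [on edge]
    (1,5)@(3, 11): e=[16,1,35] → █
    (3,5)@(7, 11): e=[0,13,39] → ·  [on edge]
    (4,5)@(9, 11): e=[-8,19,41] → ·
    (5,5)@(11, 11): e=[-16,25,43] → ·
    (6,5)@(13, 11): e=[-24,31,45] → ·
  covered (8 px):
    · · · · · · · · · · · ·
    · · · · · · · · · · · ·
    · · · · · · · · · · · ·
    · · · · · · · · · · · ·
    · · █ █ █ █ █ █ · · · ·
    · █ █ · · · · · · · · ·
    · · · · · · · · · · · ·

Result: 8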